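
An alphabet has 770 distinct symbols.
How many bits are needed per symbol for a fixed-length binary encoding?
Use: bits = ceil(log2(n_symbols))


log2(770) = 9.5887
Bracket: 2^9 = 512 < 770 <= 2^10 = 1024
So ceil(log2(770)) = 10

bits = ceil(log2(770)) = ceil(9.5887) = 10 bits


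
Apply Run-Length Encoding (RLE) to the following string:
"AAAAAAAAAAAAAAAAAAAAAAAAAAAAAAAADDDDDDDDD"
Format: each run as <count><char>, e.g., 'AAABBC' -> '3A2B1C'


Scanning runs left to right:
  i=0: run of 'A' x 32 -> '32A'
  i=32: run of 'D' x 9 -> '9D'

RLE = 32A9D


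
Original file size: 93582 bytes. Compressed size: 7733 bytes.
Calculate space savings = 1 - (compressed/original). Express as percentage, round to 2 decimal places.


ratio = compressed/original = 7733/93582 = 0.082633
savings = 1 - ratio = 1 - 0.082633 = 0.917367
as a percentage: 0.917367 * 100 = 91.74%

Space savings = 1 - 7733/93582 = 91.74%


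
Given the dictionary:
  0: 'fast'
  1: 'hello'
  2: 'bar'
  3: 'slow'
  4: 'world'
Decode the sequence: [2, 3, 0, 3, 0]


Look up each index in the dictionary:
  2 -> 'bar'
  3 -> 'slow'
  0 -> 'fast'
  3 -> 'slow'
  0 -> 'fast'

Decoded: "bar slow fast slow fast"


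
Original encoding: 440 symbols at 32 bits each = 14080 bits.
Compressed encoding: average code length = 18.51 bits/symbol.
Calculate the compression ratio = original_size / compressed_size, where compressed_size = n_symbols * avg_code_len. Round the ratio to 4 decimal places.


original_size = n_symbols * orig_bits = 440 * 32 = 14080 bits
compressed_size = n_symbols * avg_code_len = 440 * 18.51 = 8144.4 bits
ratio = original_size / compressed_size = 14080 / 8144.4 = 1.7288

Compression ratio = 1.7288


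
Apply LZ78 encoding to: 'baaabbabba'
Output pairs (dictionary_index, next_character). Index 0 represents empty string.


LZ78 encoding steps:
Dictionary: {0: ''}
Step 1: w='' (idx 0), next='b' -> output (0, 'b'), add 'b' as idx 1
Step 2: w='' (idx 0), next='a' -> output (0, 'a'), add 'a' as idx 2
Step 3: w='a' (idx 2), next='a' -> output (2, 'a'), add 'aa' as idx 3
Step 4: w='b' (idx 1), next='b' -> output (1, 'b'), add 'bb' as idx 4
Step 5: w='a' (idx 2), next='b' -> output (2, 'b'), add 'ab' as idx 5
Step 6: w='b' (idx 1), next='a' -> output (1, 'a'), add 'ba' as idx 6


Encoded: [(0, 'b'), (0, 'a'), (2, 'a'), (1, 'b'), (2, 'b'), (1, 'a')]


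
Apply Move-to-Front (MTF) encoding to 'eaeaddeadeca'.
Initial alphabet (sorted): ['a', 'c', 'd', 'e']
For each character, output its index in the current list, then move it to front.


MTF encoding:
'e': index 3 in ['a', 'c', 'd', 'e'] -> ['e', 'a', 'c', 'd']
'a': index 1 in ['e', 'a', 'c', 'd'] -> ['a', 'e', 'c', 'd']
'e': index 1 in ['a', 'e', 'c', 'd'] -> ['e', 'a', 'c', 'd']
'a': index 1 in ['e', 'a', 'c', 'd'] -> ['a', 'e', 'c', 'd']
'd': index 3 in ['a', 'e', 'c', 'd'] -> ['d', 'a', 'e', 'c']
'd': index 0 in ['d', 'a', 'e', 'c'] -> ['d', 'a', 'e', 'c']
'e': index 2 in ['d', 'a', 'e', 'c'] -> ['e', 'd', 'a', 'c']
'a': index 2 in ['e', 'd', 'a', 'c'] -> ['a', 'e', 'd', 'c']
'd': index 2 in ['a', 'e', 'd', 'c'] -> ['d', 'a', 'e', 'c']
'e': index 2 in ['d', 'a', 'e', 'c'] -> ['e', 'd', 'a', 'c']
'c': index 3 in ['e', 'd', 'a', 'c'] -> ['c', 'e', 'd', 'a']
'a': index 3 in ['c', 'e', 'd', 'a'] -> ['a', 'c', 'e', 'd']


Output: [3, 1, 1, 1, 3, 0, 2, 2, 2, 2, 3, 3]


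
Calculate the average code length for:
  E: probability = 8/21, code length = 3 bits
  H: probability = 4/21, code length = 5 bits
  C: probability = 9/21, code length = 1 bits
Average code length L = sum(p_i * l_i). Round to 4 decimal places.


Weighted contributions p_i * l_i:
  E: (8/21) * 3 = 24/21
  H: (4/21) * 5 = 20/21
  C: (9/21) * 1 = 9/21
Sum = (24 + 20 + 9)/21 = 53/21

L = 53/21 = 2.5238 bits/symbol


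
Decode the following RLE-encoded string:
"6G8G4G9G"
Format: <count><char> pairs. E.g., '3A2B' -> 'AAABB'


Expanding each <count><char> pair:
  6G -> 'GGGGGG'
  8G -> 'GGGGGGGG'
  4G -> 'GGGG'
  9G -> 'GGGGGGGGG'

Decoded = GGGGGGGGGGGGGGGGGGGGGGGGGGG


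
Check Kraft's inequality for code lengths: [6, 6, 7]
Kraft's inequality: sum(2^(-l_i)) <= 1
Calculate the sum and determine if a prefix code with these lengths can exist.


Sum = 2^(-6) + 2^(-6) + 2^(-7)
    = 0.015625 + 0.015625 + 0.0078125
    = 5/128 = 0.0390625
Since 0.0390625 <= 1, Kraft's inequality IS satisfied.
A prefix code with these lengths CAN exist.

Kraft sum = 0.0390625. Satisfied.


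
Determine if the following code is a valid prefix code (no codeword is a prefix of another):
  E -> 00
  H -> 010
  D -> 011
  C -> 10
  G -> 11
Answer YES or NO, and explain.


Checking each pair (does one codeword prefix another?):
  E='00' vs H='010': no prefix
  E='00' vs D='011': no prefix
  E='00' vs C='10': no prefix
  E='00' vs G='11': no prefix
  H='010' vs E='00': no prefix
  H='010' vs D='011': no prefix
  H='010' vs C='10': no prefix
  H='010' vs G='11': no prefix
  D='011' vs E='00': no prefix
  D='011' vs H='010': no prefix
  D='011' vs C='10': no prefix
  D='011' vs G='11': no prefix
  C='10' vs E='00': no prefix
  C='10' vs H='010': no prefix
  C='10' vs D='011': no prefix
  C='10' vs G='11': no prefix
  G='11' vs E='00': no prefix
  G='11' vs H='010': no prefix
  G='11' vs D='011': no prefix
  G='11' vs C='10': no prefix
No violation found over all pairs.

YES -- this is a valid prefix code. No codeword is a prefix of any other codeword.


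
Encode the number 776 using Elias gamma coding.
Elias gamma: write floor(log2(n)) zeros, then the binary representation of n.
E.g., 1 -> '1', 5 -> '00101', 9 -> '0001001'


num_bits = floor(log2(776)) + 1 = 10
leading_zeros = num_bits - 1 = 9
binary(776) = 1100001000

Elias gamma(776) = '000000000' + '1100001000' = 0000000001100001000 (19 bits)


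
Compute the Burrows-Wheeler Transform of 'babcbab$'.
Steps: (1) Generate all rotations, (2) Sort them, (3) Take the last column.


Rotations (sorted):
  0: $babcbab -> last char: b
  1: ab$babcb -> last char: b
  2: abcbab$b -> last char: b
  3: b$babcba -> last char: a
  4: bab$babc -> last char: c
  5: babcbab$ -> last char: $
  6: bcbab$ba -> last char: a
  7: cbab$bab -> last char: b


BWT = bbbac$ab


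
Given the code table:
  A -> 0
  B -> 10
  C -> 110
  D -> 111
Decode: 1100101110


Decoding:
110 -> C
0 -> A
10 -> B
111 -> D
0 -> A


Result: CABDA


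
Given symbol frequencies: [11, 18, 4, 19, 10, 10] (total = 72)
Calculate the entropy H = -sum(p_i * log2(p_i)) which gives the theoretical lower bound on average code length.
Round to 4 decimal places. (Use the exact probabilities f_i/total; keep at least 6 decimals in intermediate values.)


Per-symbol terms -p_i * log2(p_i) with p_i = f_i/72:
  p = 11/72 = 0.152778: log2(p) = -2.710493, -p*log2(p) = 0.414103
  p = 18/72 = 0.250000: log2(p) = -2.000000, -p*log2(p) = 0.500000
  p = 4/72 = 0.055556: log2(p) = -4.169925, -p*log2(p) = 0.231663
  p = 19/72 = 0.263889: log2(p) = -1.921997, -p*log2(p) = 0.507194
  p = 10/72 = 0.138889: log2(p) = -2.847997, -p*log2(p) = 0.395555
  p = 10/72 = 0.138889: log2(p) = -2.847997, -p*log2(p) = 0.395555
H = 0.414103 + 0.500000 + 0.231663 + 0.507194 + 0.395555 + 0.395555 = 2.444070

H = 2.4441 bits/symbol


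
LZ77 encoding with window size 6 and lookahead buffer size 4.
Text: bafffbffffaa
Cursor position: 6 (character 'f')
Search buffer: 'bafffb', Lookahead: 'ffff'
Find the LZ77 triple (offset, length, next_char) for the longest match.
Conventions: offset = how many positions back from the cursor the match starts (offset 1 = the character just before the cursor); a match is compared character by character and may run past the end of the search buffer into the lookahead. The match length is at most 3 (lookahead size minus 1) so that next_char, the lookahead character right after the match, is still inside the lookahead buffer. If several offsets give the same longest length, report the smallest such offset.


Try each offset into the search buffer:
  offset=1 (pos 5, char 'b'): match length 0
  offset=2 (pos 4, char 'f'): match length 1
  offset=3 (pos 3, char 'f'): match length 2
  offset=4 (pos 2, char 'f'): match length 3
  offset=5 (pos 1, char 'a'): match length 0
  offset=6 (pos 0, char 'b'): match length 0
Longest match has length 3 at offset 4.
next_char = character at position 6 + 3 = 9 -> 'f'

Best match: offset=4, length=3 (matching 'fff' starting at position 2)
LZ77 triple: (4, 3, 'f')


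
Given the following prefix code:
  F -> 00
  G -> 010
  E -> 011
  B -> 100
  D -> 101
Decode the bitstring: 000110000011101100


Decoding step by step:
Bits 00 -> F
Bits 011 -> E
Bits 00 -> F
Bits 00 -> F
Bits 011 -> E
Bits 101 -> D
Bits 100 -> B


Decoded message: FEFFEDB


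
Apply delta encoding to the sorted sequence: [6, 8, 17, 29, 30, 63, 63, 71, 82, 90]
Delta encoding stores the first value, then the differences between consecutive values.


First value: 6
Deltas:
  8 - 6 = 2
  17 - 8 = 9
  29 - 17 = 12
  30 - 29 = 1
  63 - 30 = 33
  63 - 63 = 0
  71 - 63 = 8
  82 - 71 = 11
  90 - 82 = 8


Delta encoded: [6, 2, 9, 12, 1, 33, 0, 8, 11, 8]


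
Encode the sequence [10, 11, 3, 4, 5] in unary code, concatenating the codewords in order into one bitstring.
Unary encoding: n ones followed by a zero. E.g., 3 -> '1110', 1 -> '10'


Encode each number as n ones followed by a terminating 0:
  10 -> 11111111110 (11 bits)
  11 -> 111111111110 (12 bits)
  3 -> 1110 (4 bits)
  4 -> 11110 (5 bits)
  5 -> 111110 (6 bits)
Total length = 11 + 12 + 4 + 5 + 6 = 38 bits.

Unary([10, 11, 3, 4, 5]) = 11111111110111111111110111011110111110 (38 bits)


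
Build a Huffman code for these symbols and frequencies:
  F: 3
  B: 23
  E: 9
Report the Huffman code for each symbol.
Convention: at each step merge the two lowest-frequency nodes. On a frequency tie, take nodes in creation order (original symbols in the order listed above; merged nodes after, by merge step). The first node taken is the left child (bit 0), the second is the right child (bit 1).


Huffman tree construction:
Step 1: Merge F(3) + E(9) = 12
Step 2: Merge (F+E)(12) + B(23) = 35
Read each symbol's code off the tree from the root (left child = 0, right child = 1).

Codes:
  F: 00 (length 2)
  B: 1 (length 1)
  E: 01 (length 2)
Average code length: 47/35 = 1.3429 bits/symbol


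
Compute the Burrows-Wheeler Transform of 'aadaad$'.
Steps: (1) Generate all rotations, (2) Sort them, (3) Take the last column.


Rotations (sorted):
  0: $aadaad -> last char: d
  1: aad$aad -> last char: d
  2: aadaad$ -> last char: $
  3: ad$aada -> last char: a
  4: adaad$a -> last char: a
  5: d$aadaa -> last char: a
  6: daad$aa -> last char: a


BWT = dd$aaaa


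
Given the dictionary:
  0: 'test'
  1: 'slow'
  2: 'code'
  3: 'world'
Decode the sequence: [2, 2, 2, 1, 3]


Look up each index in the dictionary:
  2 -> 'code'
  2 -> 'code'
  2 -> 'code'
  1 -> 'slow'
  3 -> 'world'

Decoded: "code code code slow world"


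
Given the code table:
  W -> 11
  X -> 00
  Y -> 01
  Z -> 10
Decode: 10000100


Decoding:
10 -> Z
00 -> X
01 -> Y
00 -> X


Result: ZXYX


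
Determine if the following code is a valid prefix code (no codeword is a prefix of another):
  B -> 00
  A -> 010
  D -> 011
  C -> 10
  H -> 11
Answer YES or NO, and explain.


Checking each pair (does one codeword prefix another?):
  B='00' vs A='010': no prefix
  B='00' vs D='011': no prefix
  B='00' vs C='10': no prefix
  B='00' vs H='11': no prefix
  A='010' vs B='00': no prefix
  A='010' vs D='011': no prefix
  A='010' vs C='10': no prefix
  A='010' vs H='11': no prefix
  D='011' vs B='00': no prefix
  D='011' vs A='010': no prefix
  D='011' vs C='10': no prefix
  D='011' vs H='11': no prefix
  C='10' vs B='00': no prefix
  C='10' vs A='010': no prefix
  C='10' vs D='011': no prefix
  C='10' vs H='11': no prefix
  H='11' vs B='00': no prefix
  H='11' vs A='010': no prefix
  H='11' vs D='011': no prefix
  H='11' vs C='10': no prefix
No violation found over all pairs.

YES -- this is a valid prefix code. No codeword is a prefix of any other codeword.


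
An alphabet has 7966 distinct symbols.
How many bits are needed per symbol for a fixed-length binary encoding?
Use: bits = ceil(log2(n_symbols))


log2(7966) = 12.9596
Bracket: 2^12 = 4096 < 7966 <= 2^13 = 8192
So ceil(log2(7966)) = 13

bits = ceil(log2(7966)) = ceil(12.9596) = 13 bits


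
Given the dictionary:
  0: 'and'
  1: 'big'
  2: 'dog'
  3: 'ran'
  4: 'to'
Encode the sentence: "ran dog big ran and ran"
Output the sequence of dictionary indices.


Look up each word in the dictionary:
  'ran' -> 3
  'dog' -> 2
  'big' -> 1
  'ran' -> 3
  'and' -> 0
  'ran' -> 3

Encoded: [3, 2, 1, 3, 0, 3]


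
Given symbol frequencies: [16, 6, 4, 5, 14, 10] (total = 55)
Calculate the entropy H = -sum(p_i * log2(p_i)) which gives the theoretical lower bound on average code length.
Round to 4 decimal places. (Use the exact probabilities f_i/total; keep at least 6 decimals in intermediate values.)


Per-symbol terms -p_i * log2(p_i) with p_i = f_i/55:
  p = 16/55 = 0.290909: log2(p) = -1.781360, -p*log2(p) = 0.518214
  p = 6/55 = 0.109091: log2(p) = -3.196397, -p*log2(p) = 0.348698
  p = 4/55 = 0.072727: log2(p) = -3.781360, -p*log2(p) = 0.275008
  p = 5/55 = 0.090909: log2(p) = -3.459432, -p*log2(p) = 0.314494
  p = 14/55 = 0.254545: log2(p) = -1.974005, -p*log2(p) = 0.502474
  p = 10/55 = 0.181818: log2(p) = -2.459432, -p*log2(p) = 0.447169
H = 0.518214 + 0.348698 + 0.275008 + 0.314494 + 0.502474 + 0.447169 = 2.406057

H = 2.4061 bits/symbol


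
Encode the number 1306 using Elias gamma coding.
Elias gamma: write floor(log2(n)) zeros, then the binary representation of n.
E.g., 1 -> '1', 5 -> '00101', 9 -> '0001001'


num_bits = floor(log2(1306)) + 1 = 11
leading_zeros = num_bits - 1 = 10
binary(1306) = 10100011010

Elias gamma(1306) = '0000000000' + '10100011010' = 000000000010100011010 (21 bits)


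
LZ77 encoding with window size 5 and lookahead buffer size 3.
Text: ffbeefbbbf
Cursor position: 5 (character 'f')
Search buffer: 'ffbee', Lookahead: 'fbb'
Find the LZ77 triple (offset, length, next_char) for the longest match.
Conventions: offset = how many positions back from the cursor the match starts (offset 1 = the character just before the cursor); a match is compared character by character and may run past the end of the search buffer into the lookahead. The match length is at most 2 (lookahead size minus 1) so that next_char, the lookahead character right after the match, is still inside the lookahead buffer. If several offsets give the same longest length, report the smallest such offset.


Try each offset into the search buffer:
  offset=1 (pos 4, char 'e'): match length 0
  offset=2 (pos 3, char 'e'): match length 0
  offset=3 (pos 2, char 'b'): match length 0
  offset=4 (pos 1, char 'f'): match length 2
  offset=5 (pos 0, char 'f'): match length 1
Longest match has length 2 at offset 4.
next_char = character at position 5 + 2 = 7 -> 'b'

Best match: offset=4, length=2 (matching 'fb' starting at position 1)
LZ77 triple: (4, 2, 'b')


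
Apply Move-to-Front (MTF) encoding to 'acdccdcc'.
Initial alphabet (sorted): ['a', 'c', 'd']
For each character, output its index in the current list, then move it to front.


MTF encoding:
'a': index 0 in ['a', 'c', 'd'] -> ['a', 'c', 'd']
'c': index 1 in ['a', 'c', 'd'] -> ['c', 'a', 'd']
'd': index 2 in ['c', 'a', 'd'] -> ['d', 'c', 'a']
'c': index 1 in ['d', 'c', 'a'] -> ['c', 'd', 'a']
'c': index 0 in ['c', 'd', 'a'] -> ['c', 'd', 'a']
'd': index 1 in ['c', 'd', 'a'] -> ['d', 'c', 'a']
'c': index 1 in ['d', 'c', 'a'] -> ['c', 'd', 'a']
'c': index 0 in ['c', 'd', 'a'] -> ['c', 'd', 'a']


Output: [0, 1, 2, 1, 0, 1, 1, 0]


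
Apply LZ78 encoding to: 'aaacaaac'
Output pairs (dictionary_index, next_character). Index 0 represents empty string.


LZ78 encoding steps:
Dictionary: {0: ''}
Step 1: w='' (idx 0), next='a' -> output (0, 'a'), add 'a' as idx 1
Step 2: w='a' (idx 1), next='a' -> output (1, 'a'), add 'aa' as idx 2
Step 3: w='' (idx 0), next='c' -> output (0, 'c'), add 'c' as idx 3
Step 4: w='aa' (idx 2), next='a' -> output (2, 'a'), add 'aaa' as idx 4
Step 5: w='c' (idx 3), end of input -> output (3, '')


Encoded: [(0, 'a'), (1, 'a'), (0, 'c'), (2, 'a'), (3, '')]


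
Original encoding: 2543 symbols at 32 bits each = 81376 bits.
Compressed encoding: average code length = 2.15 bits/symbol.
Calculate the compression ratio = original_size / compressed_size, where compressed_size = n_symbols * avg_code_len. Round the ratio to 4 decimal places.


original_size = n_symbols * orig_bits = 2543 * 32 = 81376 bits
compressed_size = n_symbols * avg_code_len = 2543 * 2.15 = 5467.45 bits
ratio = original_size / compressed_size = 81376 / 5467.45 = 14.8837

Compression ratio = 14.8837


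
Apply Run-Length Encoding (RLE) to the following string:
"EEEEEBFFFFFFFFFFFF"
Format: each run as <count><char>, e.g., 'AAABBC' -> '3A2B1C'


Scanning runs left to right:
  i=0: run of 'E' x 5 -> '5E'
  i=5: run of 'B' x 1 -> '1B'
  i=6: run of 'F' x 12 -> '12F'

RLE = 5E1B12F


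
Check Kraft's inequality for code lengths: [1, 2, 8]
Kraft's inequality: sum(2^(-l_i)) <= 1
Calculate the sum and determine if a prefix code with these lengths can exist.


Sum = 2^(-1) + 2^(-2) + 2^(-8)
    = 0.5 + 0.25 + 0.00390625
    = 193/256 = 0.75390625
Since 0.75390625 <= 1, Kraft's inequality IS satisfied.
A prefix code with these lengths CAN exist.

Kraft sum = 0.75390625. Satisfied.


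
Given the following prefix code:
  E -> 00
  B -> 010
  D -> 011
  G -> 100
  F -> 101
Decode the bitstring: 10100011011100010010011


Decoding step by step:
Bits 101 -> F
Bits 00 -> E
Bits 011 -> D
Bits 011 -> D
Bits 100 -> G
Bits 010 -> B
Bits 010 -> B
Bits 011 -> D


Decoded message: FEDDGBBD


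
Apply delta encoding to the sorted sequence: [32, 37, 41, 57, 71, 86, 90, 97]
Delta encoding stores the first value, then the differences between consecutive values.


First value: 32
Deltas:
  37 - 32 = 5
  41 - 37 = 4
  57 - 41 = 16
  71 - 57 = 14
  86 - 71 = 15
  90 - 86 = 4
  97 - 90 = 7


Delta encoded: [32, 5, 4, 16, 14, 15, 4, 7]


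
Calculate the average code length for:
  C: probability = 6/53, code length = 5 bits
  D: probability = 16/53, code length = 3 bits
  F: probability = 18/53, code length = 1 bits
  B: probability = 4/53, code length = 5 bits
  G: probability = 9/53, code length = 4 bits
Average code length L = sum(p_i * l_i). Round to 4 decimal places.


Weighted contributions p_i * l_i:
  C: (6/53) * 5 = 30/53
  D: (16/53) * 3 = 48/53
  F: (18/53) * 1 = 18/53
  B: (4/53) * 5 = 20/53
  G: (9/53) * 4 = 36/53
Sum = (30 + 48 + 18 + 20 + 36)/53 = 152/53

L = 152/53 = 2.8679 bits/symbol


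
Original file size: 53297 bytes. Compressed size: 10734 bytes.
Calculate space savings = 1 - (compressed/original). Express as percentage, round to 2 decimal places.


ratio = compressed/original = 10734/53297 = 0.2014
savings = 1 - ratio = 1 - 0.2014 = 0.7986
as a percentage: 0.7986 * 100 = 79.86%

Space savings = 1 - 10734/53297 = 79.86%


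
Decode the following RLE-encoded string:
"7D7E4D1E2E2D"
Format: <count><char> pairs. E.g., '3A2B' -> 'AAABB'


Expanding each <count><char> pair:
  7D -> 'DDDDDDD'
  7E -> 'EEEEEEE'
  4D -> 'DDDD'
  1E -> 'E'
  2E -> 'EE'
  2D -> 'DD'

Decoded = DDDDDDDEEEEEEEDDDDEEEDD


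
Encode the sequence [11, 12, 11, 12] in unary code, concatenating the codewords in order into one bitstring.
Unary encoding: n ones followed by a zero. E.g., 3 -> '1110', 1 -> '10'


Encode each number as n ones followed by a terminating 0:
  11 -> 111111111110 (12 bits)
  12 -> 1111111111110 (13 bits)
  11 -> 111111111110 (12 bits)
  12 -> 1111111111110 (13 bits)
Total length = 12 + 13 + 12 + 13 = 50 bits.

Unary([11, 12, 11, 12]) = 11111111111011111111111101111111111101111111111110 (50 bits)


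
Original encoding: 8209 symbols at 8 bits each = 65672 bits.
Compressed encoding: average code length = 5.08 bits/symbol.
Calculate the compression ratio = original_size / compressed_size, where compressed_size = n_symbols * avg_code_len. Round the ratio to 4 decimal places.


original_size = n_symbols * orig_bits = 8209 * 8 = 65672 bits
compressed_size = n_symbols * avg_code_len = 8209 * 5.08 = 41701.72 bits
ratio = original_size / compressed_size = 65672 / 41701.72 = 1.5748

Compression ratio = 1.5748


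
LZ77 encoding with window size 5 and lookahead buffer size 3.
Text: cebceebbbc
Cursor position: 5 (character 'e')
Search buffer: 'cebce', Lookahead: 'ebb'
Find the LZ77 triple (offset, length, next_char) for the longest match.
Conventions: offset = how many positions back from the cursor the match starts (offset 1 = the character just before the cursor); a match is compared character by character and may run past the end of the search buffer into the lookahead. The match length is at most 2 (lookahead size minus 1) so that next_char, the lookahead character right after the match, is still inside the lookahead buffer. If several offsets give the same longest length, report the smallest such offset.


Try each offset into the search buffer:
  offset=1 (pos 4, char 'e'): match length 1
  offset=2 (pos 3, char 'c'): match length 0
  offset=3 (pos 2, char 'b'): match length 0
  offset=4 (pos 1, char 'e'): match length 2
  offset=5 (pos 0, char 'c'): match length 0
Longest match has length 2 at offset 4.
next_char = character at position 5 + 2 = 7 -> 'b'

Best match: offset=4, length=2 (matching 'eb' starting at position 1)
LZ77 triple: (4, 2, 'b')


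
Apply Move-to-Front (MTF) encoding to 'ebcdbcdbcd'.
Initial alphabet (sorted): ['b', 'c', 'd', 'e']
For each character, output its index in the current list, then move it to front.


MTF encoding:
'e': index 3 in ['b', 'c', 'd', 'e'] -> ['e', 'b', 'c', 'd']
'b': index 1 in ['e', 'b', 'c', 'd'] -> ['b', 'e', 'c', 'd']
'c': index 2 in ['b', 'e', 'c', 'd'] -> ['c', 'b', 'e', 'd']
'd': index 3 in ['c', 'b', 'e', 'd'] -> ['d', 'c', 'b', 'e']
'b': index 2 in ['d', 'c', 'b', 'e'] -> ['b', 'd', 'c', 'e']
'c': index 2 in ['b', 'd', 'c', 'e'] -> ['c', 'b', 'd', 'e']
'd': index 2 in ['c', 'b', 'd', 'e'] -> ['d', 'c', 'b', 'e']
'b': index 2 in ['d', 'c', 'b', 'e'] -> ['b', 'd', 'c', 'e']
'c': index 2 in ['b', 'd', 'c', 'e'] -> ['c', 'b', 'd', 'e']
'd': index 2 in ['c', 'b', 'd', 'e'] -> ['d', 'c', 'b', 'e']


Output: [3, 1, 2, 3, 2, 2, 2, 2, 2, 2]


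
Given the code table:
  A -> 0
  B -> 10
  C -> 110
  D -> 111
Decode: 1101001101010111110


Decoding:
110 -> C
10 -> B
0 -> A
110 -> C
10 -> B
10 -> B
111 -> D
110 -> C


Result: CBACBBDC


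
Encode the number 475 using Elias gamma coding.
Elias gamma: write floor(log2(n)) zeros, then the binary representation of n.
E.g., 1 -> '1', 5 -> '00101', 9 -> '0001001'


num_bits = floor(log2(475)) + 1 = 9
leading_zeros = num_bits - 1 = 8
binary(475) = 111011011

Elias gamma(475) = '00000000' + '111011011' = 00000000111011011 (17 bits)


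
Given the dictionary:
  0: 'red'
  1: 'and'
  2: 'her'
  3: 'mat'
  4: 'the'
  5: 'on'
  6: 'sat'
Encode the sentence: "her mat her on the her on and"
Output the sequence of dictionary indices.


Look up each word in the dictionary:
  'her' -> 2
  'mat' -> 3
  'her' -> 2
  'on' -> 5
  'the' -> 4
  'her' -> 2
  'on' -> 5
  'and' -> 1

Encoded: [2, 3, 2, 5, 4, 2, 5, 1]


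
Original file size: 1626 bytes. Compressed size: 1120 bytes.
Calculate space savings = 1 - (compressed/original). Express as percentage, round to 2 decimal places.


ratio = compressed/original = 1120/1626 = 0.688807
savings = 1 - ratio = 1 - 0.688807 = 0.311193
as a percentage: 0.311193 * 100 = 31.12%

Space savings = 1 - 1120/1626 = 31.12%


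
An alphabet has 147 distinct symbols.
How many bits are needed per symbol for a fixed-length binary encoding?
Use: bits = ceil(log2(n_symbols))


log2(147) = 7.1997
Bracket: 2^7 = 128 < 147 <= 2^8 = 256
So ceil(log2(147)) = 8

bits = ceil(log2(147)) = ceil(7.1997) = 8 bits


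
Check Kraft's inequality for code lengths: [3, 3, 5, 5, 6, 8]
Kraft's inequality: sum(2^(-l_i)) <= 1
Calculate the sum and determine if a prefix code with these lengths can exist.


Sum = 2^(-3) + 2^(-3) + 2^(-5) + 2^(-5) + 2^(-6) + 2^(-8)
    = 0.125 + 0.125 + 0.03125 + 0.03125 + 0.015625 + 0.00390625
    = 85/256 = 0.33203125
Since 0.33203125 <= 1, Kraft's inequality IS satisfied.
A prefix code with these lengths CAN exist.

Kraft sum = 0.33203125. Satisfied.


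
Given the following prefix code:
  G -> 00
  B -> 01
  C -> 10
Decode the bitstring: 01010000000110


Decoding step by step:
Bits 01 -> B
Bits 01 -> B
Bits 00 -> G
Bits 00 -> G
Bits 00 -> G
Bits 01 -> B
Bits 10 -> C


Decoded message: BBGGGBC


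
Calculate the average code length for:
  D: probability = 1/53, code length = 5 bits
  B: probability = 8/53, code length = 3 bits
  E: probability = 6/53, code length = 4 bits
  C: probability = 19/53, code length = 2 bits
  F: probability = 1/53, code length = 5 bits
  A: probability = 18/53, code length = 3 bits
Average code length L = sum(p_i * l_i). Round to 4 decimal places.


Weighted contributions p_i * l_i:
  D: (1/53) * 5 = 5/53
  B: (8/53) * 3 = 24/53
  E: (6/53) * 4 = 24/53
  C: (19/53) * 2 = 38/53
  F: (1/53) * 5 = 5/53
  A: (18/53) * 3 = 54/53
Sum = (5 + 24 + 24 + 38 + 5 + 54)/53 = 150/53

L = 150/53 = 2.8302 bits/symbol


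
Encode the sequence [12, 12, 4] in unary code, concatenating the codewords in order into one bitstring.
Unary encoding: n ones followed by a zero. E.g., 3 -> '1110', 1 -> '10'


Encode each number as n ones followed by a terminating 0:
  12 -> 1111111111110 (13 bits)
  12 -> 1111111111110 (13 bits)
  4 -> 11110 (5 bits)
Total length = 13 + 13 + 5 = 31 bits.

Unary([12, 12, 4]) = 1111111111110111111111111011110 (31 bits)


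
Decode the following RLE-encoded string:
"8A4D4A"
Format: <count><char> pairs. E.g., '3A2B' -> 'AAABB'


Expanding each <count><char> pair:
  8A -> 'AAAAAAAA'
  4D -> 'DDDD'
  4A -> 'AAAA'

Decoded = AAAAAAAADDDDAAAA


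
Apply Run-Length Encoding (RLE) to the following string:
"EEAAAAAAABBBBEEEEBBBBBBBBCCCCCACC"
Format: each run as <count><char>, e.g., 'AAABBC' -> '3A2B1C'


Scanning runs left to right:
  i=0: run of 'E' x 2 -> '2E'
  i=2: run of 'A' x 7 -> '7A'
  i=9: run of 'B' x 4 -> '4B'
  i=13: run of 'E' x 4 -> '4E'
  i=17: run of 'B' x 8 -> '8B'
  i=25: run of 'C' x 5 -> '5C'
  i=30: run of 'A' x 1 -> '1A'
  i=31: run of 'C' x 2 -> '2C'

RLE = 2E7A4B4E8B5C1A2C


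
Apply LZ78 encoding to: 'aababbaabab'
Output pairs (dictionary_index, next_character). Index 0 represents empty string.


LZ78 encoding steps:
Dictionary: {0: ''}
Step 1: w='' (idx 0), next='a' -> output (0, 'a'), add 'a' as idx 1
Step 2: w='a' (idx 1), next='b' -> output (1, 'b'), add 'ab' as idx 2
Step 3: w='ab' (idx 2), next='b' -> output (2, 'b'), add 'abb' as idx 3
Step 4: w='a' (idx 1), next='a' -> output (1, 'a'), add 'aa' as idx 4
Step 5: w='' (idx 0), next='b' -> output (0, 'b'), add 'b' as idx 5
Step 6: w='ab' (idx 2), end of input -> output (2, '')


Encoded: [(0, 'a'), (1, 'b'), (2, 'b'), (1, 'a'), (0, 'b'), (2, '')]


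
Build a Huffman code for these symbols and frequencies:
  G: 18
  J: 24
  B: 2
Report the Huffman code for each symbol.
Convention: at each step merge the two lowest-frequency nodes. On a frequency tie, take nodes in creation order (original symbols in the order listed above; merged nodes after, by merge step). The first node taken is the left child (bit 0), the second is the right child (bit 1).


Huffman tree construction:
Step 1: Merge B(2) + G(18) = 20
Step 2: Merge (B+G)(20) + J(24) = 44
Read each symbol's code off the tree from the root (left child = 0, right child = 1).

Codes:
  G: 01 (length 2)
  J: 1 (length 1)
  B: 00 (length 2)
Average code length: 64/44 = 1.4545 bits/symbol


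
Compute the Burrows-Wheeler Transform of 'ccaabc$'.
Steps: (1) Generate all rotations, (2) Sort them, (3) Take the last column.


Rotations (sorted):
  0: $ccaabc -> last char: c
  1: aabc$cc -> last char: c
  2: abc$cca -> last char: a
  3: bc$ccaa -> last char: a
  4: c$ccaab -> last char: b
  5: caabc$c -> last char: c
  6: ccaabc$ -> last char: $


BWT = ccaabc$


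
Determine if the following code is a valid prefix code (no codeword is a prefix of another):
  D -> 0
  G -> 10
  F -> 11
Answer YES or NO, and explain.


Checking each pair (does one codeword prefix another?):
  D='0' vs G='10': no prefix
  D='0' vs F='11': no prefix
  G='10' vs D='0': no prefix
  G='10' vs F='11': no prefix
  F='11' vs D='0': no prefix
  F='11' vs G='10': no prefix
No violation found over all pairs.

YES -- this is a valid prefix code. No codeword is a prefix of any other codeword.


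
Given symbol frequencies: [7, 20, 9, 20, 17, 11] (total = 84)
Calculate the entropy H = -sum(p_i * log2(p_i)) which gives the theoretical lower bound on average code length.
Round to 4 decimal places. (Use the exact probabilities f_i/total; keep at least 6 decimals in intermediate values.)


Per-symbol terms -p_i * log2(p_i) with p_i = f_i/84:
  p = 7/84 = 0.083333: log2(p) = -3.584963, -p*log2(p) = 0.298747
  p = 20/84 = 0.238095: log2(p) = -2.070389, -p*log2(p) = 0.492950
  p = 9/84 = 0.107143: log2(p) = -3.222392, -p*log2(p) = 0.345256
  p = 20/84 = 0.238095: log2(p) = -2.070389, -p*log2(p) = 0.492950
  p = 17/84 = 0.202381: log2(p) = -2.304855, -p*log2(p) = 0.466459
  p = 11/84 = 0.130952: log2(p) = -2.932886, -p*log2(p) = 0.384068
H = 0.298747 + 0.492950 + 0.345256 + 0.492950 + 0.466459 + 0.384068 = 2.480430

H = 2.4804 bits/symbol


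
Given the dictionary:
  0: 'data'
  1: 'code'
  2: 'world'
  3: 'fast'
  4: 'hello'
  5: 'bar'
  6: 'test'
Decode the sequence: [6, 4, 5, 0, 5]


Look up each index in the dictionary:
  6 -> 'test'
  4 -> 'hello'
  5 -> 'bar'
  0 -> 'data'
  5 -> 'bar'

Decoded: "test hello bar data bar"


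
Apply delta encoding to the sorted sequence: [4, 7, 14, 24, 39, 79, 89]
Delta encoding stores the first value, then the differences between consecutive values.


First value: 4
Deltas:
  7 - 4 = 3
  14 - 7 = 7
  24 - 14 = 10
  39 - 24 = 15
  79 - 39 = 40
  89 - 79 = 10


Delta encoded: [4, 3, 7, 10, 15, 40, 10]


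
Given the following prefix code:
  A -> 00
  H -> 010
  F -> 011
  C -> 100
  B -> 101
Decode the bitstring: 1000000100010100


Decoding step by step:
Bits 100 -> C
Bits 00 -> A
Bits 00 -> A
Bits 100 -> C
Bits 010 -> H
Bits 100 -> C


Decoded message: CAACHC


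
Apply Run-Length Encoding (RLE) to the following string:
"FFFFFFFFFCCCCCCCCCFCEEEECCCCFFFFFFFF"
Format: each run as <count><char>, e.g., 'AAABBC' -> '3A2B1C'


Scanning runs left to right:
  i=0: run of 'F' x 9 -> '9F'
  i=9: run of 'C' x 9 -> '9C'
  i=18: run of 'F' x 1 -> '1F'
  i=19: run of 'C' x 1 -> '1C'
  i=20: run of 'E' x 4 -> '4E'
  i=24: run of 'C' x 4 -> '4C'
  i=28: run of 'F' x 8 -> '8F'

RLE = 9F9C1F1C4E4C8F


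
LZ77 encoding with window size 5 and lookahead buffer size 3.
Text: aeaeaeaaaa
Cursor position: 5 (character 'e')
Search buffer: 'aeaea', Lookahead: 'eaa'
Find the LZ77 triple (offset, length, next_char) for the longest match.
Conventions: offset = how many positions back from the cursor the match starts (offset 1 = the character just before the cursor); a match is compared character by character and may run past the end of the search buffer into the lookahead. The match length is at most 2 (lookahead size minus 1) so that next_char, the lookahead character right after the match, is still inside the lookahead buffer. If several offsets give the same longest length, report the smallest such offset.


Try each offset into the search buffer:
  offset=1 (pos 4, char 'a'): match length 0
  offset=2 (pos 3, char 'e'): match length 2
  offset=3 (pos 2, char 'a'): match length 0
  offset=4 (pos 1, char 'e'): match length 2
  offset=5 (pos 0, char 'a'): match length 0
Longest match has length 2, found at offsets 2, 4; take the smallest, offset 2.
next_char = character at position 5 + 2 = 7 -> 'a'

Best match: offset=2, length=2 (matching 'ea' starting at position 3)
LZ77 triple: (2, 2, 'a')


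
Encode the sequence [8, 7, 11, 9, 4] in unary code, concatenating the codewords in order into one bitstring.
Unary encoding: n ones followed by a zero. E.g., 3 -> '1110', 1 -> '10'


Encode each number as n ones followed by a terminating 0:
  8 -> 111111110 (9 bits)
  7 -> 11111110 (8 bits)
  11 -> 111111111110 (12 bits)
  9 -> 1111111110 (10 bits)
  4 -> 11110 (5 bits)
Total length = 9 + 8 + 12 + 10 + 5 = 44 bits.

Unary([8, 7, 11, 9, 4]) = 11111111011111110111111111110111111111011110 (44 bits)


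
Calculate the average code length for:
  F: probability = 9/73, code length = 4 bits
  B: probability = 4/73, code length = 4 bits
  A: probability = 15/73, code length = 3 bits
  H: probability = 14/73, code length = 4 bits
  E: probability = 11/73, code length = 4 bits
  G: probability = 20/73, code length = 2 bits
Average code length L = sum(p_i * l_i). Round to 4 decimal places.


Weighted contributions p_i * l_i:
  F: (9/73) * 4 = 36/73
  B: (4/73) * 4 = 16/73
  A: (15/73) * 3 = 45/73
  H: (14/73) * 4 = 56/73
  E: (11/73) * 4 = 44/73
  G: (20/73) * 2 = 40/73
Sum = (36 + 16 + 45 + 56 + 44 + 40)/73 = 237/73

L = 237/73 = 3.2466 bits/symbol


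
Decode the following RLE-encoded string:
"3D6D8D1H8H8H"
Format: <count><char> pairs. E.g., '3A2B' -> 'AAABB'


Expanding each <count><char> pair:
  3D -> 'DDD'
  6D -> 'DDDDDD'
  8D -> 'DDDDDDDD'
  1H -> 'H'
  8H -> 'HHHHHHHH'
  8H -> 'HHHHHHHH'

Decoded = DDDDDDDDDDDDDDDDDHHHHHHHHHHHHHHHHH


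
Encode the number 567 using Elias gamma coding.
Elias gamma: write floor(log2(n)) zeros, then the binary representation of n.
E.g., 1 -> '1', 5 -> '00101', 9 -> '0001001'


num_bits = floor(log2(567)) + 1 = 10
leading_zeros = num_bits - 1 = 9
binary(567) = 1000110111

Elias gamma(567) = '000000000' + '1000110111' = 0000000001000110111 (19 bits)


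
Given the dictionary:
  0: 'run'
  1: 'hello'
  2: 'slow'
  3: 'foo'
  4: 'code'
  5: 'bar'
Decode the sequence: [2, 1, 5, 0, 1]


Look up each index in the dictionary:
  2 -> 'slow'
  1 -> 'hello'
  5 -> 'bar'
  0 -> 'run'
  1 -> 'hello'

Decoded: "slow hello bar run hello"


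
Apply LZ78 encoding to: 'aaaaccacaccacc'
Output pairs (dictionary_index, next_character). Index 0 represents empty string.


LZ78 encoding steps:
Dictionary: {0: ''}
Step 1: w='' (idx 0), next='a' -> output (0, 'a'), add 'a' as idx 1
Step 2: w='a' (idx 1), next='a' -> output (1, 'a'), add 'aa' as idx 2
Step 3: w='a' (idx 1), next='c' -> output (1, 'c'), add 'ac' as idx 3
Step 4: w='' (idx 0), next='c' -> output (0, 'c'), add 'c' as idx 4
Step 5: w='ac' (idx 3), next='a' -> output (3, 'a'), add 'aca' as idx 5
Step 6: w='c' (idx 4), next='c' -> output (4, 'c'), add 'cc' as idx 6
Step 7: w='ac' (idx 3), next='c' -> output (3, 'c'), add 'acc' as idx 7


Encoded: [(0, 'a'), (1, 'a'), (1, 'c'), (0, 'c'), (3, 'a'), (4, 'c'), (3, 'c')]


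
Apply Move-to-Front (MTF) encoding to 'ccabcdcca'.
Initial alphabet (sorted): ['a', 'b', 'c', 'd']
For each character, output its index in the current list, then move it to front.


MTF encoding:
'c': index 2 in ['a', 'b', 'c', 'd'] -> ['c', 'a', 'b', 'd']
'c': index 0 in ['c', 'a', 'b', 'd'] -> ['c', 'a', 'b', 'd']
'a': index 1 in ['c', 'a', 'b', 'd'] -> ['a', 'c', 'b', 'd']
'b': index 2 in ['a', 'c', 'b', 'd'] -> ['b', 'a', 'c', 'd']
'c': index 2 in ['b', 'a', 'c', 'd'] -> ['c', 'b', 'a', 'd']
'd': index 3 in ['c', 'b', 'a', 'd'] -> ['d', 'c', 'b', 'a']
'c': index 1 in ['d', 'c', 'b', 'a'] -> ['c', 'd', 'b', 'a']
'c': index 0 in ['c', 'd', 'b', 'a'] -> ['c', 'd', 'b', 'a']
'a': index 3 in ['c', 'd', 'b', 'a'] -> ['a', 'c', 'd', 'b']


Output: [2, 0, 1, 2, 2, 3, 1, 0, 3]


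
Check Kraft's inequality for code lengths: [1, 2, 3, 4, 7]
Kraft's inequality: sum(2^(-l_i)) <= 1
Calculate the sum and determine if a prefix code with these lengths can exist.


Sum = 2^(-1) + 2^(-2) + 2^(-3) + 2^(-4) + 2^(-7)
    = 0.5 + 0.25 + 0.125 + 0.0625 + 0.0078125
    = 121/128 = 0.9453125
Since 0.9453125 <= 1, Kraft's inequality IS satisfied.
A prefix code with these lengths CAN exist.

Kraft sum = 0.9453125. Satisfied.


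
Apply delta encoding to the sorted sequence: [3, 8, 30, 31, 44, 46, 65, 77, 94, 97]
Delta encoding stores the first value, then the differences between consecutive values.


First value: 3
Deltas:
  8 - 3 = 5
  30 - 8 = 22
  31 - 30 = 1
  44 - 31 = 13
  46 - 44 = 2
  65 - 46 = 19
  77 - 65 = 12
  94 - 77 = 17
  97 - 94 = 3


Delta encoded: [3, 5, 22, 1, 13, 2, 19, 12, 17, 3]


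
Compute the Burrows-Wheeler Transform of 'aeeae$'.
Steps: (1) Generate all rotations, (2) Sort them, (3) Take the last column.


Rotations (sorted):
  0: $aeeae -> last char: e
  1: ae$aee -> last char: e
  2: aeeae$ -> last char: $
  3: e$aeea -> last char: a
  4: eae$ae -> last char: e
  5: eeae$a -> last char: a


BWT = ee$aea


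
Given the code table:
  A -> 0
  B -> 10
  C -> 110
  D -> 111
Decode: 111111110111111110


Decoding:
111 -> D
111 -> D
110 -> C
111 -> D
111 -> D
110 -> C


Result: DDCDDC


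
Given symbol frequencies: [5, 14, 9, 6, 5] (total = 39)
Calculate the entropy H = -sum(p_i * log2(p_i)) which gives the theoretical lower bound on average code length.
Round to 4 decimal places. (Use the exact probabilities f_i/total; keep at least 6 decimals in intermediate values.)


Per-symbol terms -p_i * log2(p_i) with p_i = f_i/39:
  p = 5/39 = 0.128205: log2(p) = -2.963474, -p*log2(p) = 0.379933
  p = 14/39 = 0.358974: log2(p) = -1.478047, -p*log2(p) = 0.530581
  p = 9/39 = 0.230769: log2(p) = -2.115477, -p*log2(p) = 0.488187
  p = 6/39 = 0.153846: log2(p) = -2.700440, -p*log2(p) = 0.415452
  p = 5/39 = 0.128205: log2(p) = -2.963474, -p*log2(p) = 0.379933
H = 0.379933 + 0.530581 + 0.488187 + 0.415452 + 0.379933 = 2.194086

H = 2.1941 bits/symbol


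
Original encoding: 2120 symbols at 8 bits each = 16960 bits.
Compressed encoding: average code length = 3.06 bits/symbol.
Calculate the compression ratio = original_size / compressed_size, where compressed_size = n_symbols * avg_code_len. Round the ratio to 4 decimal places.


original_size = n_symbols * orig_bits = 2120 * 8 = 16960 bits
compressed_size = n_symbols * avg_code_len = 2120 * 3.06 = 6487.2 bits
ratio = original_size / compressed_size = 16960 / 6487.2 = 2.6144

Compression ratio = 2.6144


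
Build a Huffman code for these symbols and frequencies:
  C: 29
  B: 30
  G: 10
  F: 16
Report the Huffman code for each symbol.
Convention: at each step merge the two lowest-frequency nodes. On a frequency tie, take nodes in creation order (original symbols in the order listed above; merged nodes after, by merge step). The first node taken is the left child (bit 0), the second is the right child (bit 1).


Huffman tree construction:
Step 1: Merge G(10) + F(16) = 26
Step 2: Merge (G+F)(26) + C(29) = 55
Step 3: Merge B(30) + ((G+F)+C)(55) = 85
Read each symbol's code off the tree from the root (left child = 0, right child = 1).

Codes:
  C: 11 (length 2)
  B: 0 (length 1)
  G: 100 (length 3)
  F: 101 (length 3)
Average code length: 166/85 = 1.9529 bits/symbol


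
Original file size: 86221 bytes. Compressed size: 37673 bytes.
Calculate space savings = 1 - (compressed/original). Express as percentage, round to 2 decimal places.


ratio = compressed/original = 37673/86221 = 0.436935
savings = 1 - ratio = 1 - 0.436935 = 0.563065
as a percentage: 0.563065 * 100 = 56.31%

Space savings = 1 - 37673/86221 = 56.31%


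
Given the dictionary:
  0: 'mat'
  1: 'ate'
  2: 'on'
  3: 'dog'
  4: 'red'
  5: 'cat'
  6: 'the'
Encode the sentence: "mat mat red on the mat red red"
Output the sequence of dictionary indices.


Look up each word in the dictionary:
  'mat' -> 0
  'mat' -> 0
  'red' -> 4
  'on' -> 2
  'the' -> 6
  'mat' -> 0
  'red' -> 4
  'red' -> 4

Encoded: [0, 0, 4, 2, 6, 0, 4, 4]


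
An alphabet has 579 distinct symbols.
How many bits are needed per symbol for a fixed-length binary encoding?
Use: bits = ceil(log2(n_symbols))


log2(579) = 9.1774
Bracket: 2^9 = 512 < 579 <= 2^10 = 1024
So ceil(log2(579)) = 10

bits = ceil(log2(579)) = ceil(9.1774) = 10 bits


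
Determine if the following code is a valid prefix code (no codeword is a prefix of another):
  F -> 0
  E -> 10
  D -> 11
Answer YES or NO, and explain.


Checking each pair (does one codeword prefix another?):
  F='0' vs E='10': no prefix
  F='0' vs D='11': no prefix
  E='10' vs F='0': no prefix
  E='10' vs D='11': no prefix
  D='11' vs F='0': no prefix
  D='11' vs E='10': no prefix
No violation found over all pairs.

YES -- this is a valid prefix code. No codeword is a prefix of any other codeword.
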